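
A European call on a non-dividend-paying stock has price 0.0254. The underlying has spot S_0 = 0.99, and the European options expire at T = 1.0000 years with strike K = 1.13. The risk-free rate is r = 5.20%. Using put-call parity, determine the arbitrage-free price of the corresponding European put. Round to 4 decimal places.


Put-call parity: C - P = S_0 * exp(-qT) - K * exp(-rT).
S_0 * exp(-qT) = 0.9900 * 1.00000000 = 0.99000000
K * exp(-rT) = 1.1300 * 0.94932887 = 1.07274162
P = C - S*exp(-qT) + K*exp(-rT)
P = 0.0254 - 0.99000000 + 1.07274162 = 0.1081

Answer: Put price = 0.1081


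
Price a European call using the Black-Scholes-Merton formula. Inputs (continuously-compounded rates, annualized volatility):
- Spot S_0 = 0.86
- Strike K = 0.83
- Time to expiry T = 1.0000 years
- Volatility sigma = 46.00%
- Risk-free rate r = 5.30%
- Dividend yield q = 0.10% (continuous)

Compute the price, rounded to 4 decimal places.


Answer: Price = 0.1884

Derivation:
d1 = (ln(S/K) + (r - q + 0.5*sigma^2) * T) / (sigma * sqrt(T)) = 0.42023193
d2 = d1 - sigma * sqrt(T) = -0.03976807
exp(-rT) = 0.94838001; exp(-qT) = 0.99900050
C = S_0 * exp(-qT) * N(d1) - K * exp(-rT) * N(d2)
N(d1) = 0.66284198; N(d2) = 0.48413902
C = 0.8600 * 0.99900050 * 0.66284198 - 0.8300 * 0.94838001 * 0.48413902 = 0.1884


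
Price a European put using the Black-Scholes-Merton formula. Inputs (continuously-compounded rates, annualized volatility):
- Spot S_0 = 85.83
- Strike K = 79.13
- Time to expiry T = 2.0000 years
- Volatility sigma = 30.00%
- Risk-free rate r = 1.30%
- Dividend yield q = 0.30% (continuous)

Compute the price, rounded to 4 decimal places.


Answer: Price = 9.9146

Derivation:
d1 = (ln(S/K) + (r - q + 0.5*sigma^2) * T) / (sigma * sqrt(T)) = 0.45084310
d2 = d1 - sigma * sqrt(T) = 0.02657903
exp(-rT) = 0.97433509; exp(-qT) = 0.99401796
P = K * exp(-rT) * N(-d2) - S_0 * exp(-qT) * N(-d1)
N(-d1) = 0.32605132; N(-d2) = 0.48939775
P = 79.1300 * 0.97433509 * 0.48939775 - 85.8300 * 0.99401796 * 0.32605132 = 9.9146


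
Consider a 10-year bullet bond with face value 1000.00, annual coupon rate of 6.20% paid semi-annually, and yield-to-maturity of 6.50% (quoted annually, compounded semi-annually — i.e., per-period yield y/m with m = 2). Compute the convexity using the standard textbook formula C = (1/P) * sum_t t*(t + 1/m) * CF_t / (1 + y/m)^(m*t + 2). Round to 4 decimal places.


Answer: Convexity = 67.2885

Derivation:
Coupon per period c = face * coupon_rate / m = 31.000000
Periods per year m = 2; per-period yield y/m = 0.032500
Number of cashflows N = 20
Cashflows (t years, CF_t, discount factor 1/(1+y/m)^(m*t), PV):
  t = 0.5000: CF_t = 31.000000, DF = 0.968523, PV = 30.024213
  t = 1.0000: CF_t = 31.000000, DF = 0.938037, PV = 29.079141
  t = 1.5000: CF_t = 31.000000, DF = 0.908510, PV = 28.163817
  t = 2.0000: CF_t = 31.000000, DF = 0.879913, PV = 27.277305
  t = 2.5000: CF_t = 31.000000, DF = 0.852216, PV = 26.418697
  t = 3.0000: CF_t = 31.000000, DF = 0.825391, PV = 25.587116
  t = 3.5000: CF_t = 31.000000, DF = 0.799410, PV = 24.781710
  t = 4.0000: CF_t = 31.000000, DF = 0.774247, PV = 24.001656
  t = 4.5000: CF_t = 31.000000, DF = 0.749876, PV = 23.246156
  t = 5.0000: CF_t = 31.000000, DF = 0.726272, PV = 22.514437
  t = 5.5000: CF_t = 31.000000, DF = 0.703411, PV = 21.805750
  t = 6.0000: CF_t = 31.000000, DF = 0.681270, PV = 21.119371
  t = 6.5000: CF_t = 31.000000, DF = 0.659826, PV = 20.454596
  t = 7.0000: CF_t = 31.000000, DF = 0.639056, PV = 19.810747
  t = 7.5000: CF_t = 31.000000, DF = 0.618941, PV = 19.187164
  t = 8.0000: CF_t = 31.000000, DF = 0.599458, PV = 18.583210
  t = 8.5000: CF_t = 31.000000, DF = 0.580589, PV = 17.998266
  t = 9.0000: CF_t = 31.000000, DF = 0.562314, PV = 17.431735
  t = 9.5000: CF_t = 31.000000, DF = 0.544614, PV = 16.883036
  t = 10.0000: CF_t = 1031.000000, DF = 0.527471, PV = 543.822859
Price P = sum_t PV_t = 978.190981
Convexity numerator sum_t t*(t + 1/m) * CF_t / (1+y/m)^(m*t + 2):
  t = 0.5000: term = 14.081908
  t = 1.0000: term = 40.915957
  t = 1.5000: term = 79.256091
  t = 2.0000: term = 127.935578
  t = 2.5000: term = 185.862825
  t = 3.0000: term = 252.017390
  t = 3.5000: term = 325.446186
  t = 4.0000: term = 405.259865
  t = 4.5000: term = 490.629377
  t = 5.0000: term = 580.782690
  t = 5.5000: term = 675.001673
  t = 6.0000: term = 772.619129
  t = 6.5000: term = 873.015965
  t = 7.0000: term = 975.618511
  t = 7.5000: term = 1079.895965
  t = 8.0000: term = 1185.357960
  t = 8.5000: term = 1291.552257
  t = 9.0000: term = 1398.062549
  t = 9.5000: term = 1504.506375
  t = 10.0000: term = 53563.215068
Convexity = (1/P) * sum = 65821.033320 / 978.190981 = 67.288530


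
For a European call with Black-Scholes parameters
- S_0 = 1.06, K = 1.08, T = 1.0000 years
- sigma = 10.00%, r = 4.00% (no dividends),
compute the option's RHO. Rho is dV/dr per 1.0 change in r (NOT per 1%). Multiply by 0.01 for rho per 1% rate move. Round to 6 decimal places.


d1 = 0.2630786699; d2 = 0.1630786699
phi(d1) = 0.3853729445; exp(-qT) = 1.0000000000; exp(-rT) = 0.9607894392
N(d2) = 0.5647717530
Rho = K*T*exp(-rT)*N(d2) = 1.0800 * 1.0000 * 0.9607894392 * 0.5647717530 = 0.586037

Answer: Rho = 0.586037


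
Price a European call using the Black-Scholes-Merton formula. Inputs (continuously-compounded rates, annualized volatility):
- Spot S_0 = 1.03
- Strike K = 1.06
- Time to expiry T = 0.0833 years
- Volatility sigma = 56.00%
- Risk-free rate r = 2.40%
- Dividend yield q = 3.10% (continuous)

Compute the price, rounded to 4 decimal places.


d1 = (ln(S/K) + (r - q + 0.5*sigma^2) * T) / (sigma * sqrt(T)) = -0.10042810
d2 = d1 - sigma * sqrt(T) = -0.26205384
exp(-rT) = 0.99800280; exp(-qT) = 0.99742103
C = S_0 * exp(-qT) * N(d1) - K * exp(-rT) * N(d2)
N(d1) = 0.46000223; N(d2) = 0.39663997
C = 1.0300 * 0.99742103 * 0.46000223 - 1.0600 * 0.99800280 * 0.39663997 = 0.0530

Answer: Price = 0.0530


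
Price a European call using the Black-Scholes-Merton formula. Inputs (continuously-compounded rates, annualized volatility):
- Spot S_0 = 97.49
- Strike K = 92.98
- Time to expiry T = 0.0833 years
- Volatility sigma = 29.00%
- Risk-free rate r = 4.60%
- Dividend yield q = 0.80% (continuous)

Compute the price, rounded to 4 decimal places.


Answer: Price = 6.1330

Derivation:
d1 = (ln(S/K) + (r - q + 0.5*sigma^2) * T) / (sigma * sqrt(T)) = 0.64556959
d2 = d1 - sigma * sqrt(T) = 0.56187054
exp(-rT) = 0.99617553; exp(-qT) = 0.99933382
C = S_0 * exp(-qT) * N(d1) - K * exp(-rT) * N(d2)
N(d1) = 0.74072093; N(d2) = 0.71289789
C = 97.4900 * 0.99933382 * 0.74072093 - 92.9800 * 0.99617553 * 0.71289789 = 6.1330


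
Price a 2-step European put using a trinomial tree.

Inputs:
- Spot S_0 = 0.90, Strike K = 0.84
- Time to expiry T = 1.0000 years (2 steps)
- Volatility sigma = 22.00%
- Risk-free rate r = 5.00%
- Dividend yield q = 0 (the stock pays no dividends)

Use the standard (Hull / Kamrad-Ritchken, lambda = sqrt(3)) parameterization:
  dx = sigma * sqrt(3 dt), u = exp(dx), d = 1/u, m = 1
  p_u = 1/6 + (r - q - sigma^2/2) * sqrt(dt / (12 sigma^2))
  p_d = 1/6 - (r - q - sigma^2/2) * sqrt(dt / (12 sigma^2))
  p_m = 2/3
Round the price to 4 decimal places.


Answer: Price = V(0,0) = 0.0337

Derivation:
dt = T/N = 0.500000; dx = sigma*sqrt(3*dt) = 0.269444
u = exp(dx) = 1.309236; d = 1/u = 0.763804
p_u = 0.190605, p_m = 0.666667, p_d = 0.142728
Discount per step: exp(-r*dt) = 0.975310
Stock lattice S(k, j) with j the centered position index:
  k=0: S(0,+0) = 0.9000
  k=1: S(1,-1) = 0.6874; S(1,+0) = 0.9000; S(1,+1) = 1.1783
  k=2: S(2,-2) = 0.5251; S(2,-1) = 0.6874; S(2,+0) = 0.9000; S(2,+1) = 1.1783; S(2,+2) = 1.5427
Terminal payoffs V(N, j) = max(K - S_T, 0):
  V(2,-2) = 0.314943; V(2,-1) = 0.152576; V(2,+0) = 0.000000; V(2,+1) = 0.000000; V(2,+2) = 0.000000
Backward induction: V(k, j) = exp(-r*dt) * [p_u * V(k+1, j+1) + p_m * V(k+1, j) + p_d * V(k+1, j-1)]
  V(1,-1) = exp(-r*dt) * [p_u*0.000000 + p_m*0.152576 + p_d*0.314943] = 0.143048
  V(1,+0) = exp(-r*dt) * [p_u*0.000000 + p_m*0.000000 + p_d*0.152576] = 0.021239
  V(1,+1) = exp(-r*dt) * [p_u*0.000000 + p_m*0.000000 + p_d*0.000000] = 0.000000
  V(0,+0) = exp(-r*dt) * [p_u*0.000000 + p_m*0.021239 + p_d*0.143048] = 0.033723


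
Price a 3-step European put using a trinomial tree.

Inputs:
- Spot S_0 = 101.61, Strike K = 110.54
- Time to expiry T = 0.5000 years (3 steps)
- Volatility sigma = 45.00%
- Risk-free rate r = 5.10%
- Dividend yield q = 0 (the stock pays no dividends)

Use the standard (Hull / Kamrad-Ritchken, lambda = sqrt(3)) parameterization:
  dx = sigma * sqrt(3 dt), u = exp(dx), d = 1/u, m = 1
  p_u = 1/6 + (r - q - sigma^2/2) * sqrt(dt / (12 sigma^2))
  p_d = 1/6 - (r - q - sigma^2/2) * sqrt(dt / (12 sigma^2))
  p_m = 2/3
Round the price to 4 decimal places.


Answer: Price = V(0,0) = 16.6161

Derivation:
dt = T/N = 0.166667; dx = sigma*sqrt(3*dt) = 0.318198
u = exp(dx) = 1.374648; d = 1/u = 0.727459
p_u = 0.153507, p_m = 0.666667, p_d = 0.179827
Discount per step: exp(-r*dt) = 0.991536
Stock lattice S(k, j) with j the centered position index:
  k=0: S(0,+0) = 101.6100
  k=1: S(1,-1) = 73.9171; S(1,+0) = 101.6100; S(1,+1) = 139.6780
  k=2: S(2,-2) = 53.7716; S(2,-1) = 73.9171; S(2,+0) = 101.6100; S(2,+1) = 139.6780; S(2,+2) = 192.0082
  k=3: S(3,-3) = 39.1166; S(3,-2) = 53.7716; S(3,-1) = 73.9171; S(3,+0) = 101.6100; S(3,+1) = 139.6780; S(3,+2) = 192.0082; S(3,+3) = 263.9438
Terminal payoffs V(N, j) = max(K - S_T, 0):
  V(3,-3) = 71.423366; V(3,-2) = 56.768378; V(3,-1) = 36.622922; V(3,+0) = 8.930000; V(3,+1) = 0.000000; V(3,+2) = 0.000000; V(3,+3) = 0.000000
Backward induction: V(k, j) = exp(-r*dt) * [p_u * V(k+1, j+1) + p_m * V(k+1, j) + p_d * V(k+1, j-1)]
  V(2,-2) = exp(-r*dt) * [p_u*36.622922 + p_m*56.768378 + p_d*71.423366] = 55.834658
  V(2,-1) = exp(-r*dt) * [p_u*8.930000 + p_m*36.622922 + p_d*56.768378] = 35.689909
  V(2,+0) = exp(-r*dt) * [p_u*0.000000 + p_m*8.930000 + p_d*36.622922] = 12.432982
  V(2,+1) = exp(-r*dt) * [p_u*0.000000 + p_m*0.000000 + p_d*8.930000] = 1.592261
  V(2,+2) = exp(-r*dt) * [p_u*0.000000 + p_m*0.000000 + p_d*0.000000] = 0.000000
  V(1,-1) = exp(-r*dt) * [p_u*12.432982 + p_m*35.689909 + p_d*55.834658] = 35.439858
  V(1,+0) = exp(-r*dt) * [p_u*1.592261 + p_m*12.432982 + p_d*35.689909] = 14.824531
  V(1,+1) = exp(-r*dt) * [p_u*0.000000 + p_m*1.592261 + p_d*12.432982] = 3.269381
  V(0,+0) = exp(-r*dt) * [p_u*3.269381 + p_m*14.824531 + p_d*35.439858] = 16.616086


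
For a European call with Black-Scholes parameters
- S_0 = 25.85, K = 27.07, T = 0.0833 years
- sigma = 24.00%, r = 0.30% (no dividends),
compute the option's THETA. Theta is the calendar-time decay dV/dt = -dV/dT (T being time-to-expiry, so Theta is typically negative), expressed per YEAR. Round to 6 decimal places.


d1 = -0.6275113063; d2 = -0.6967794808
phi(d1) = 0.3276452689; exp(-qT) = 1.0000000000; exp(-rT) = 0.9997501312
Theta = -S*exp(-qT)*phi(d1)*sigma/(2*sqrt(T)) - r*K*exp(-rT)*N(d2) + q*S*exp(-qT)*N(d1)
N(d1) = 0.2651620636; N(d2) = 0.2429704046; sqrt(T) = 0.2886173938
Term 1 = -25.8500 * 1.0000000000 * 0.3276452689 * 0.2400 / (2 * 0.2886173938) = -3.5214635222
Term 2 = -0.0030 * 27.0700 * 0.9997501312 * 0.2429704046 = -0.0197266962
Term 3 = 0 (no dividend yield, q = 0)
Theta = -3.5214635222 + (-0.0197266962) + (0.0000000000) = -3.541190

Answer: Theta = -3.541190


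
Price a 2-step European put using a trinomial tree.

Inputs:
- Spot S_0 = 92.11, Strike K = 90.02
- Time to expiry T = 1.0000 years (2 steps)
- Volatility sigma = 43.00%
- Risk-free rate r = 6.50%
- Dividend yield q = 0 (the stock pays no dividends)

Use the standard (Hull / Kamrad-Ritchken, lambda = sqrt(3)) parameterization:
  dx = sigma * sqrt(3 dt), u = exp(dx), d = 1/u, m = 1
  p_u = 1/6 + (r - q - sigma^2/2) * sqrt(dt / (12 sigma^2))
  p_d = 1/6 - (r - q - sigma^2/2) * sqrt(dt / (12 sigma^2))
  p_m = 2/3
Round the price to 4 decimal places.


Answer: Price = V(0,0) = 9.7494

Derivation:
dt = T/N = 0.500000; dx = sigma*sqrt(3*dt) = 0.526640
u = exp(dx) = 1.693234; d = 1/u = 0.590586
p_u = 0.153636, p_m = 0.666667, p_d = 0.179697
Discount per step: exp(-r*dt) = 0.968022
Stock lattice S(k, j) with j the centered position index:
  k=0: S(0,+0) = 92.1100
  k=1: S(1,-1) = 54.3989; S(1,+0) = 92.1100; S(1,+1) = 155.9638
  k=2: S(2,-2) = 32.1272; S(2,-1) = 54.3989; S(2,+0) = 92.1100; S(2,+1) = 155.9638; S(2,+2) = 264.0832
Terminal payoffs V(N, j) = max(K - S_T, 0):
  V(2,-2) = 57.892803; V(2,-1) = 35.621139; V(2,+0) = 0.000000; V(2,+1) = 0.000000; V(2,+2) = 0.000000
Backward induction: V(k, j) = exp(-r*dt) * [p_u * V(k+1, j+1) + p_m * V(k+1, j) + p_d * V(k+1, j-1)]
  V(1,-1) = exp(-r*dt) * [p_u*0.000000 + p_m*35.621139 + p_d*57.892803] = 33.058558
  V(1,+0) = exp(-r*dt) * [p_u*0.000000 + p_m*0.000000 + p_d*35.621139] = 6.196336
  V(1,+1) = exp(-r*dt) * [p_u*0.000000 + p_m*0.000000 + p_d*0.000000] = 0.000000
  V(0,+0) = exp(-r*dt) * [p_u*0.000000 + p_m*6.196336 + p_d*33.058558] = 9.749368


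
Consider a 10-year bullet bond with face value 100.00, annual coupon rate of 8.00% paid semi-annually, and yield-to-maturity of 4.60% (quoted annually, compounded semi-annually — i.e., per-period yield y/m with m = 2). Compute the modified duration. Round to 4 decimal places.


Answer: Modified duration = 7.2676

Derivation:
Coupon per period c = face * coupon_rate / m = 4.000000
Periods per year m = 2; per-period yield y/m = 0.023000
Number of cashflows N = 20
Cashflows (t years, CF_t, discount factor 1/(1+y/m)^(m*t), PV):
  t = 0.5000: CF_t = 4.000000, DF = 0.977517, PV = 3.910068
  t = 1.0000: CF_t = 4.000000, DF = 0.955540, PV = 3.822159
  t = 1.5000: CF_t = 4.000000, DF = 0.934056, PV = 3.736226
  t = 2.0000: CF_t = 4.000000, DF = 0.913056, PV = 3.652224
  t = 2.5000: CF_t = 4.000000, DF = 0.892528, PV = 3.570112
  t = 3.0000: CF_t = 4.000000, DF = 0.872461, PV = 3.489845
  t = 3.5000: CF_t = 4.000000, DF = 0.852846, PV = 3.411384
  t = 4.0000: CF_t = 4.000000, DF = 0.833671, PV = 3.334686
  t = 4.5000: CF_t = 4.000000, DF = 0.814928, PV = 3.259712
  t = 5.0000: CF_t = 4.000000, DF = 0.796606, PV = 3.186425
  t = 5.5000: CF_t = 4.000000, DF = 0.778696, PV = 3.114785
  t = 6.0000: CF_t = 4.000000, DF = 0.761189, PV = 3.044755
  t = 6.5000: CF_t = 4.000000, DF = 0.744075, PV = 2.976300
  t = 7.0000: CF_t = 4.000000, DF = 0.727346, PV = 2.909384
  t = 7.5000: CF_t = 4.000000, DF = 0.710993, PV = 2.843973
  t = 8.0000: CF_t = 4.000000, DF = 0.695008, PV = 2.780032
  t = 8.5000: CF_t = 4.000000, DF = 0.679382, PV = 2.717529
  t = 9.0000: CF_t = 4.000000, DF = 0.664108, PV = 2.656431
  t = 9.5000: CF_t = 4.000000, DF = 0.649177, PV = 2.596707
  t = 10.0000: CF_t = 104.000000, DF = 0.634581, PV = 65.996464
Price P = sum_t PV_t = 127.009202
First compute Macaulay numerator sum_t t * PV_t:
  t * PV_t at t = 0.5000: 1.955034
  t * PV_t at t = 1.0000: 3.822159
  t * PV_t at t = 1.5000: 5.604338
  t * PV_t at t = 2.0000: 7.304449
  t * PV_t at t = 2.5000: 8.925280
  t * PV_t at t = 3.0000: 10.469536
  t * PV_t at t = 3.5000: 11.939843
  t * PV_t at t = 4.0000: 13.338743
  t * PV_t at t = 4.5000: 14.668706
  t * PV_t at t = 5.0000: 15.932123
  t * PV_t at t = 5.5000: 17.131315
  t * PV_t at t = 6.0000: 18.268531
  t * PV_t at t = 6.5000: 19.345952
  t * PV_t at t = 7.0000: 20.365691
  t * PV_t at t = 7.5000: 21.329798
  t * PV_t at t = 8.0000: 22.240259
  t * PV_t at t = 8.5000: 23.098998
  t * PV_t at t = 9.0000: 23.907881
  t * PV_t at t = 9.5000: 24.668717
  t * PV_t at t = 10.0000: 659.964637
Macaulay duration D = 944.281992 / 127.009202 = 7.434753
Modified duration = D / (1 + y/m) = 7.434753 / (1 + 0.023000) = 7.267598


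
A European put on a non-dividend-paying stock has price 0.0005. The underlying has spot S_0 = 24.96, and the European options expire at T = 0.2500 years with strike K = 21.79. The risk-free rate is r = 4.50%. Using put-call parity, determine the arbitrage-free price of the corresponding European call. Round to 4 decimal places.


Put-call parity: C - P = S_0 * exp(-qT) - K * exp(-rT).
S_0 * exp(-qT) = 24.9600 * 1.00000000 = 24.96000000
K * exp(-rT) = 21.7900 * 0.98881304 = 21.54623624
C = P + S*exp(-qT) - K*exp(-rT)
C = 0.0005 + 24.96000000 - 21.54623624 = 3.4143

Answer: Call price = 3.4143


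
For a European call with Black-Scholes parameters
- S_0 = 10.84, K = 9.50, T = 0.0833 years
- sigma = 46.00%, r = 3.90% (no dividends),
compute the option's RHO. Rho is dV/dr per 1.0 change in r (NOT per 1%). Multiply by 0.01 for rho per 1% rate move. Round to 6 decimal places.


Answer: Rho = 0.654251

Derivation:
d1 = 1.0847295665; d2 = 0.9519655653
phi(d1) = 0.2215166220; exp(-qT) = 1.0000000000; exp(-rT) = 0.9967565713
N(d2) = 0.8294427771
Rho = K*T*exp(-rT)*N(d2) = 9.5000 * 0.0833 * 0.9967565713 * 0.8294427771 = 0.654251


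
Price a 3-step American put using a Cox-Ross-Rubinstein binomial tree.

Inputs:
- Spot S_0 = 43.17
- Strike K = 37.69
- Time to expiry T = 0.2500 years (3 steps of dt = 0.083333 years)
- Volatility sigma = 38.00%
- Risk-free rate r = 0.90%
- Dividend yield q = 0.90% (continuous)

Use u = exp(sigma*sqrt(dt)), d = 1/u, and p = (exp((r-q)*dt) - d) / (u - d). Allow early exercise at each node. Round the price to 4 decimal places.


dt = T/N = 0.083333
u = exp(sigma*sqrt(dt)) = 1.115939; d = 1/u = 0.896106
p = (exp((r-q)*dt) - d) / (u - d) = 0.472603
Discount per step: exp(-r*dt) = 0.999250
Stock lattice S(k, i) with i counting down-moves:
  k=0: S(0,0) = 43.1700
  k=1: S(1,0) = 48.1751; S(1,1) = 38.6849
  k=2: S(2,0) = 53.7605; S(2,1) = 43.1700; S(2,2) = 34.6658
  k=3: S(3,0) = 59.9935; S(3,1) = 48.1751; S(3,2) = 38.6849; S(3,3) = 31.0642
Terminal payoffs V(N, i) = max(K - S_T, 0):
  V(3,0) = 0.000000; V(3,1) = 0.000000; V(3,2) = 0.000000; V(3,3) = 6.625796
Backward induction: V(k, i) = exp(-r*dt) * [p * V(k+1, i) + (1-p) * V(k+1, i+1)]; then take max(V_cont, immediate exercise) for American.
  V(2,0) = exp(-r*dt) * [p*0.000000 + (1-p)*0.000000] = 0.000000; exercise = 0.000000; V(2,0) = max -> 0.000000
  V(2,1) = exp(-r*dt) * [p*0.000000 + (1-p)*0.000000] = 0.000000; exercise = 0.000000; V(2,1) = max -> 0.000000
  V(2,2) = exp(-r*dt) * [p*0.000000 + (1-p)*6.625796] = 3.491803; exercise = 3.024231; V(2,2) = max -> 3.491803
  V(1,0) = exp(-r*dt) * [p*0.000000 + (1-p)*0.000000] = 0.000000; exercise = 0.000000; V(1,0) = max -> 0.000000
  V(1,1) = exp(-r*dt) * [p*0.000000 + (1-p)*3.491803] = 1.840185; exercise = 0.000000; V(1,1) = max -> 1.840185
  V(0,0) = exp(-r*dt) * [p*0.000000 + (1-p)*1.840185] = 0.969780; exercise = 0.000000; V(0,0) = max -> 0.969780

Answer: Price = V(0,0) = 0.9698


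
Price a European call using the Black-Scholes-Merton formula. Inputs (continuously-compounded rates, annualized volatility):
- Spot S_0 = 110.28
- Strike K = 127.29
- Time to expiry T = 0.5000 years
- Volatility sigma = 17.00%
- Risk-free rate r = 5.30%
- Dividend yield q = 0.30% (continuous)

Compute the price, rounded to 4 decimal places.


d1 = (ln(S/K) + (r - q + 0.5*sigma^2) * T) / (sigma * sqrt(T)) = -0.92523144
d2 = d1 - sigma * sqrt(T) = -1.04543959
exp(-rT) = 0.97384804; exp(-qT) = 0.99850112
C = S_0 * exp(-qT) * N(d1) - K * exp(-rT) * N(d2)
N(d1) = 0.17742277; N(d2) = 0.14790992
C = 110.2800 * 0.99850112 * 0.17742277 - 127.2900 * 0.97384804 * 0.14790992 = 1.2018

Answer: Price = 1.2018


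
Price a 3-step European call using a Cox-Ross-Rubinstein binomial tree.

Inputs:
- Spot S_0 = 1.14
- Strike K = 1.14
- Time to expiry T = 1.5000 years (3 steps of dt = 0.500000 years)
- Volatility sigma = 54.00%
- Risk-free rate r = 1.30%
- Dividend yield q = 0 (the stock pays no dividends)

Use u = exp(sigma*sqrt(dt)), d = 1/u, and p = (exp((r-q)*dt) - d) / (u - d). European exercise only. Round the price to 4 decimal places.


Answer: Price = V(0,0) = 0.3268

Derivation:
dt = T/N = 0.500000
u = exp(sigma*sqrt(dt)) = 1.464974; d = 1/u = 0.682606
p = (exp((r-q)*dt) - d) / (u - d) = 0.414019
Discount per step: exp(-r*dt) = 0.993521
Stock lattice S(k, i) with i counting down-moves:
  k=0: S(0,0) = 1.1400
  k=1: S(1,0) = 1.6701; S(1,1) = 0.7782
  k=2: S(2,0) = 2.4466; S(2,1) = 1.1400; S(2,2) = 0.5312
  k=3: S(3,0) = 3.5842; S(3,1) = 1.6701; S(3,2) = 0.7782; S(3,3) = 0.3626
Terminal payoffs V(N, i) = max(S_T - K, 0):
  V(3,0) = 2.444221; V(3,1) = 0.530071; V(3,2) = 0.000000; V(3,3) = 0.000000
Backward induction: V(k, i) = exp(-r*dt) * [p * V(k+1, i) + (1-p) * V(k+1, i+1)].
  V(2,0) = exp(-r*dt) * [p*2.444221 + (1-p)*0.530071] = 1.313996
  V(2,1) = exp(-r*dt) * [p*0.530071 + (1-p)*0.000000] = 0.218037
  V(2,2) = exp(-r*dt) * [p*0.000000 + (1-p)*0.000000] = 0.000000
  V(1,0) = exp(-r*dt) * [p*1.313996 + (1-p)*0.218037] = 0.667433
  V(1,1) = exp(-r*dt) * [p*0.218037 + (1-p)*0.000000] = 0.089687
  V(0,0) = exp(-r*dt) * [p*0.667433 + (1-p)*0.089687] = 0.326754


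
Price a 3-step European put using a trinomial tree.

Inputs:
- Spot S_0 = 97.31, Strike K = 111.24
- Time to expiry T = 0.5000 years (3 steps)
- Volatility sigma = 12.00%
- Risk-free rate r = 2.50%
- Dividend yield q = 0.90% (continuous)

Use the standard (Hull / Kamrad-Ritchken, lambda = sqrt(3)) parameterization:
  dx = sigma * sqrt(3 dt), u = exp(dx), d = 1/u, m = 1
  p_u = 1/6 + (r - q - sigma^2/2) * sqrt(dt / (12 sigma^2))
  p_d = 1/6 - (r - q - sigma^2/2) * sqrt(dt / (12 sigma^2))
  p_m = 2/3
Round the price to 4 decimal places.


dt = T/N = 0.166667; dx = sigma*sqrt(3*dt) = 0.084853
u = exp(dx) = 1.088557; d = 1/u = 0.918647
p_u = 0.175309, p_m = 0.666667, p_d = 0.158024
Discount per step: exp(-r*dt) = 0.995842
Stock lattice S(k, j) with j the centered position index:
  k=0: S(0,+0) = 97.3100
  k=1: S(1,-1) = 89.3936; S(1,+0) = 97.3100; S(1,+1) = 105.9275
  k=2: S(2,-2) = 82.1212; S(2,-1) = 89.3936; S(2,+0) = 97.3100; S(2,+1) = 105.9275; S(2,+2) = 115.3081
  k=3: S(3,-3) = 75.4404; S(3,-2) = 82.1212; S(3,-1) = 89.3936; S(3,+0) = 97.3100; S(3,+1) = 105.9275; S(3,+2) = 115.3081; S(3,+3) = 125.5194
Terminal payoffs V(N, j) = max(K - S_T, 0):
  V(3,-3) = 35.799572; V(3,-2) = 29.118806; V(3,-1) = 21.846413; V(3,+0) = 13.930000; V(3,+1) = 5.312534; V(3,+2) = 0.000000; V(3,+3) = 0.000000
Backward induction: V(k, j) = exp(-r*dt) * [p_u * V(k+1, j+1) + p_m * V(k+1, j) + p_d * V(k+1, j-1)]
  V(2,-2) = exp(-r*dt) * [p_u*21.846413 + p_m*29.118806 + p_d*35.799572] = 28.779448
  V(2,-1) = exp(-r*dt) * [p_u*13.930000 + p_m*21.846413 + p_d*29.118806] = 21.517963
  V(2,+0) = exp(-r*dt) * [p_u*5.312534 + p_m*13.930000 + p_d*21.846413] = 13.613424
  V(2,+1) = exp(-r*dt) * [p_u*0.000000 + p_m*5.312534 + p_d*13.930000] = 5.719088
  V(2,+2) = exp(-r*dt) * [p_u*0.000000 + p_m*0.000000 + p_d*5.312534] = 0.836019
  V(1,-1) = exp(-r*dt) * [p_u*13.613424 + p_m*21.517963 + p_d*28.779448] = 21.191235
  V(1,+0) = exp(-r*dt) * [p_u*5.719088 + p_m*13.613424 + p_d*21.517963] = 13.422540
  V(1,+1) = exp(-r*dt) * [p_u*0.836019 + p_m*5.719088 + p_d*13.613424] = 6.085131
  V(0,+0) = exp(-r*dt) * [p_u*6.085131 + p_m*13.422540 + p_d*21.191235] = 13.308301

Answer: Price = V(0,0) = 13.3083


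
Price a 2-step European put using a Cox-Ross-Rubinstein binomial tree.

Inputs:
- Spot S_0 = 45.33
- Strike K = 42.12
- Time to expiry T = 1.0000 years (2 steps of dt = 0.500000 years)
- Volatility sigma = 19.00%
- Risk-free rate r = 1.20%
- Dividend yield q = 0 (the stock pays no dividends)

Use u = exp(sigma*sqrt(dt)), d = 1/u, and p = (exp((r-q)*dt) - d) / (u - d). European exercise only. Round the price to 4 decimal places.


dt = T/N = 0.500000
u = exp(sigma*sqrt(dt)) = 1.143793; d = 1/u = 0.874284
p = (exp((r-q)*dt) - d) / (u - d) = 0.488792
Discount per step: exp(-r*dt) = 0.994018
Stock lattice S(k, i) with i counting down-moves:
  k=0: S(0,0) = 45.3300
  k=1: S(1,0) = 51.8482; S(1,1) = 39.6313
  k=2: S(2,0) = 59.3036; S(2,1) = 45.3300; S(2,2) = 34.6490
Terminal payoffs V(N, i) = max(K - S_T, 0):
  V(2,0) = 0.000000; V(2,1) = 0.000000; V(2,2) = 7.471013
Backward induction: V(k, i) = exp(-r*dt) * [p * V(k+1, i) + (1-p) * V(k+1, i+1)].
  V(1,0) = exp(-r*dt) * [p*0.000000 + (1-p)*0.000000] = 0.000000
  V(1,1) = exp(-r*dt) * [p*0.000000 + (1-p)*7.471013] = 3.796392
  V(0,0) = exp(-r*dt) * [p*0.000000 + (1-p)*3.796392] = 1.929135

Answer: Price = V(0,0) = 1.9291


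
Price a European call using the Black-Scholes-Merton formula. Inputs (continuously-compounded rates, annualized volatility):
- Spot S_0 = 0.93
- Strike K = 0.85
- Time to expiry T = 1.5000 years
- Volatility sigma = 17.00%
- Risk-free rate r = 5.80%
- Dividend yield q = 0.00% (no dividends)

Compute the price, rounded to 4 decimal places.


d1 = (ln(S/K) + (r - q + 0.5*sigma^2) * T) / (sigma * sqrt(T)) = 0.95397173
d2 = d1 - sigma * sqrt(T) = 0.74576510
exp(-rT) = 0.91667710; exp(-qT) = 1.00000000
C = S_0 * exp(-qT) * N(d1) - K * exp(-rT) * N(d2)
N(d1) = 0.82995102; N(d2) = 0.77209534
C = 0.9300 * 1.00000000 * 0.82995102 - 0.8500 * 0.91667710 * 0.77209534 = 0.1703

Answer: Price = 0.1703


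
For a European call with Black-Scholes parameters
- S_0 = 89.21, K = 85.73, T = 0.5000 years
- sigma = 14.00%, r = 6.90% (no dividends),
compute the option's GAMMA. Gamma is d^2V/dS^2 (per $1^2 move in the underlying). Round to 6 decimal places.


d1 = 0.7999430147; d2 = 0.7009480653
phi(d1) = 0.2897047591; exp(-qT) = 1.0000000000; exp(-rT) = 0.9660883397
Gamma = exp(-qT) * phi(d1) / (S * sigma * sqrt(T)) = 1.0000000000 * 0.2897047591 / (89.2100 * 0.1400 * 0.7071067812) = 0.032804

Answer: Gamma = 0.032804


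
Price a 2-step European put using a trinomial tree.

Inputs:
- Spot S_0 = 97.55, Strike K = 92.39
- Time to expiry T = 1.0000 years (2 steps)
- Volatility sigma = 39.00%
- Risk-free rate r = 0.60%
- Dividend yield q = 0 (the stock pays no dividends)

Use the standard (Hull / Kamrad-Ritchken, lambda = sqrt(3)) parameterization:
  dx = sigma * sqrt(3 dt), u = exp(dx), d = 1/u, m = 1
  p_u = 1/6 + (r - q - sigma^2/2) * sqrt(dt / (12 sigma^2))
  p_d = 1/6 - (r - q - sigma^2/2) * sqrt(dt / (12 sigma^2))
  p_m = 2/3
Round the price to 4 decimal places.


Answer: Price = V(0,0) = 10.8474

Derivation:
dt = T/N = 0.500000; dx = sigma*sqrt(3*dt) = 0.477650
u = exp(dx) = 1.612282; d = 1/u = 0.620239
p_u = 0.130003, p_m = 0.666667, p_d = 0.203331
Discount per step: exp(-r*dt) = 0.997004
Stock lattice S(k, j) with j the centered position index:
  k=0: S(0,+0) = 97.5500
  k=1: S(1,-1) = 60.5043; S(1,+0) = 97.5500; S(1,+1) = 157.2781
  k=2: S(2,-2) = 37.5271; S(2,-1) = 60.5043; S(2,+0) = 97.5500; S(2,+1) = 157.2781; S(2,+2) = 253.5766
Terminal payoffs V(N, j) = max(K - S_T, 0):
  V(2,-2) = 54.862873; V(2,-1) = 31.885692; V(2,+0) = 0.000000; V(2,+1) = 0.000000; V(2,+2) = 0.000000
Backward induction: V(k, j) = exp(-r*dt) * [p_u * V(k+1, j+1) + p_m * V(k+1, j) + p_d * V(k+1, j-1)]
  V(1,-1) = exp(-r*dt) * [p_u*0.000000 + p_m*31.885692 + p_d*54.862873] = 32.315332
  V(1,+0) = exp(-r*dt) * [p_u*0.000000 + p_m*0.000000 + p_d*31.885692] = 6.463913
  V(1,+1) = exp(-r*dt) * [p_u*0.000000 + p_m*0.000000 + p_d*0.000000] = 0.000000
  V(0,+0) = exp(-r*dt) * [p_u*0.000000 + p_m*6.463913 + p_d*32.315332] = 10.847377


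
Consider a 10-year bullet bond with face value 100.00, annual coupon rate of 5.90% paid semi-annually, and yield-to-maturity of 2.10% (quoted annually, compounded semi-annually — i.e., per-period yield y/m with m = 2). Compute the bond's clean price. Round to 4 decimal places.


Answer: Price = 134.1146

Derivation:
Coupon per period c = face * coupon_rate / m = 2.950000
Periods per year m = 2; per-period yield y/m = 0.010500
Number of cashflows N = 20
Cashflows (t years, CF_t, discount factor 1/(1+y/m)^(m*t), PV):
  t = 0.5000: CF_t = 2.950000, DF = 0.989609, PV = 2.919347
  t = 1.0000: CF_t = 2.950000, DF = 0.979326, PV = 2.889012
  t = 1.5000: CF_t = 2.950000, DF = 0.969150, PV = 2.858993
  t = 2.0000: CF_t = 2.950000, DF = 0.959080, PV = 2.829285
  t = 2.5000: CF_t = 2.950000, DF = 0.949114, PV = 2.799887
  t = 3.0000: CF_t = 2.950000, DF = 0.939252, PV = 2.770793
  t = 3.5000: CF_t = 2.950000, DF = 0.929492, PV = 2.742002
  t = 4.0000: CF_t = 2.950000, DF = 0.919834, PV = 2.713510
  t = 4.5000: CF_t = 2.950000, DF = 0.910276, PV = 2.685314
  t = 5.0000: CF_t = 2.950000, DF = 0.900818, PV = 2.657412
  t = 5.5000: CF_t = 2.950000, DF = 0.891457, PV = 2.629799
  t = 6.0000: CF_t = 2.950000, DF = 0.882194, PV = 2.602473
  t = 6.5000: CF_t = 2.950000, DF = 0.873027, PV = 2.575431
  t = 7.0000: CF_t = 2.950000, DF = 0.863956, PV = 2.548670
  t = 7.5000: CF_t = 2.950000, DF = 0.854979, PV = 2.522187
  t = 8.0000: CF_t = 2.950000, DF = 0.846095, PV = 2.495979
  t = 8.5000: CF_t = 2.950000, DF = 0.837303, PV = 2.470044
  t = 9.0000: CF_t = 2.950000, DF = 0.828603, PV = 2.444378
  t = 9.5000: CF_t = 2.950000, DF = 0.819993, PV = 2.418978
  t = 10.0000: CF_t = 102.950000, DF = 0.811472, PV = 83.541062
Price P = sum_t PV_t = 134.114555


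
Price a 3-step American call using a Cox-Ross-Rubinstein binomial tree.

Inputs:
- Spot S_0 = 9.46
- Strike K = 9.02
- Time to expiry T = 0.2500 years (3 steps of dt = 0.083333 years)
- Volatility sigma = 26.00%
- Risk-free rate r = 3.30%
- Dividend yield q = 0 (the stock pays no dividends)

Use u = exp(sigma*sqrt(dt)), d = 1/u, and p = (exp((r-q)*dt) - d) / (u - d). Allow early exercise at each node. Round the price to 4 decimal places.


dt = T/N = 0.083333
u = exp(sigma*sqrt(dt)) = 1.077944; d = 1/u = 0.927692
p = (exp((r-q)*dt) - d) / (u - d) = 0.499573
Discount per step: exp(-r*dt) = 0.997254
Stock lattice S(k, i) with i counting down-moves:
  k=0: S(0,0) = 9.4600
  k=1: S(1,0) = 10.1974; S(1,1) = 8.7760
  k=2: S(2,0) = 10.9922; S(2,1) = 9.4600; S(2,2) = 8.1414
  k=3: S(3,0) = 11.8489; S(3,1) = 10.1974; S(3,2) = 8.7760; S(3,3) = 7.5527
Terminal payoffs V(N, i) = max(S_T - K, 0):
  V(3,0) = 2.828947; V(3,1) = 1.177350; V(3,2) = 0.000000; V(3,3) = 0.000000
Backward induction: V(k, i) = exp(-r*dt) * [p * V(k+1, i) + (1-p) * V(k+1, i+1)]; then take max(V_cont, immediate exercise) for American.
  V(2,0) = exp(-r*dt) * [p*2.828947 + (1-p)*1.177350] = 1.996944; exercise = 1.972173; V(2,0) = max -> 1.996944
  V(2,1) = exp(-r*dt) * [p*1.177350 + (1-p)*0.000000] = 0.586557; exercise = 0.440000; V(2,1) = max -> 0.586557
  V(2,2) = exp(-r*dt) * [p*0.000000 + (1-p)*0.000000] = 0.000000; exercise = 0.000000; V(2,2) = max -> 0.000000
  V(1,0) = exp(-r*dt) * [p*1.996944 + (1-p)*0.586557] = 1.287602; exercise = 1.177350; V(1,0) = max -> 1.287602
  V(1,1) = exp(-r*dt) * [p*0.586557 + (1-p)*0.000000] = 0.292223; exercise = 0.000000; V(1,1) = max -> 0.292223
  V(0,0) = exp(-r*dt) * [p*1.287602 + (1-p)*0.292223] = 0.787319; exercise = 0.440000; V(0,0) = max -> 0.787319

Answer: Price = V(0,0) = 0.7873


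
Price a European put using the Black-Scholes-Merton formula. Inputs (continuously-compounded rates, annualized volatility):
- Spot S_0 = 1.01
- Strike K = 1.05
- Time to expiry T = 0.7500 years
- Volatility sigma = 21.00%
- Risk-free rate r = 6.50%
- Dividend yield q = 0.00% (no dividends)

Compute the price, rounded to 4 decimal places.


d1 = (ln(S/K) + (r - q + 0.5*sigma^2) * T) / (sigma * sqrt(T)) = 0.14542445
d2 = d1 - sigma * sqrt(T) = -0.03644088
exp(-rT) = 0.95241920; exp(-qT) = 1.00000000
P = K * exp(-rT) * N(-d2) - S_0 * exp(-qT) * N(-d1)
N(-d1) = 0.44218788; N(-d2) = 0.51453459
P = 1.0500 * 0.95241920 * 0.51453459 - 1.0100 * 1.00000000 * 0.44218788 = 0.0679

Answer: Price = 0.0679


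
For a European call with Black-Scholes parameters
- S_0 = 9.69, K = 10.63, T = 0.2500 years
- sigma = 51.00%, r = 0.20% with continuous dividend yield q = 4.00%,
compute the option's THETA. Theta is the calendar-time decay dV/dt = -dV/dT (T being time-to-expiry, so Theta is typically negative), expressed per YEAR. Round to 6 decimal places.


d1 = -0.2728363390; d2 = -0.5278363390
phi(d1) = 0.3843666489; exp(-qT) = 0.9900498337; exp(-rT) = 0.9995001250
Theta = -S*exp(-qT)*phi(d1)*sigma/(2*sqrt(T)) - r*K*exp(-rT)*N(d2) + q*S*exp(-qT)*N(d1)
N(d1) = 0.3924895122; N(d2) = 0.2988064665; sqrt(T) = 0.5000000000
Term 1 = -9.6900 * 0.9900498337 * 0.3843666489 * 0.5100 / (2 * 0.5000000000) = -1.8806011860
Term 2 = -0.0020 * 10.6300 * 0.9995001250 * 0.2988064665 = -0.0063494500
Term 3 = 0.0400 * 9.6900 * 0.9900498337 * 0.3924895122 = 0.1506152267
Theta = -1.8806011860 + (-0.0063494500) + (0.1506152267) = -1.736335

Answer: Theta = -1.736335


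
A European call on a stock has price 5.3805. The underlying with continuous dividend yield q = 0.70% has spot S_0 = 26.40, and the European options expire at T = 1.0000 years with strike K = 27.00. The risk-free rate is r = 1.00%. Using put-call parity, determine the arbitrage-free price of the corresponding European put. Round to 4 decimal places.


Put-call parity: C - P = S_0 * exp(-qT) - K * exp(-rT).
S_0 * exp(-qT) = 26.4000 * 0.99302444 = 26.21584529
K * exp(-rT) = 27.0000 * 0.99004983 = 26.73134551
P = C - S*exp(-qT) + K*exp(-rT)
P = 5.3805 - 26.21584529 + 26.73134551 = 5.8960

Answer: Put price = 5.8960


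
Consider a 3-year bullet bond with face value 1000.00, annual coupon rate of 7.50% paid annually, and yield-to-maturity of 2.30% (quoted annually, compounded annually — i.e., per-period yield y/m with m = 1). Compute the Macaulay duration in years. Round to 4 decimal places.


Coupon per period c = face * coupon_rate / m = 75.000000
Periods per year m = 1; per-period yield y/m = 0.023000
Number of cashflows N = 3
Cashflows (t years, CF_t, discount factor 1/(1+y/m)^(m*t), PV):
  t = 1.0000: CF_t = 75.000000, DF = 0.977517, PV = 73.313783
  t = 2.0000: CF_t = 75.000000, DF = 0.955540, PV = 71.665477
  t = 3.0000: CF_t = 1075.000000, DF = 0.934056, PV = 1004.110626
Price P = sum_t PV_t = 1149.089886
Macaulay numerator sum_t t * PV_t:
  t * PV_t at t = 1.0000: 73.313783
  t * PV_t at t = 2.0000: 143.330954
  t * PV_t at t = 3.0000: 3012.331879
Macaulay duration D = (sum_t t * PV_t) / P = 3228.976616 / 1149.089886 = 2.810030

Answer: Macaulay duration = 2.8100 years


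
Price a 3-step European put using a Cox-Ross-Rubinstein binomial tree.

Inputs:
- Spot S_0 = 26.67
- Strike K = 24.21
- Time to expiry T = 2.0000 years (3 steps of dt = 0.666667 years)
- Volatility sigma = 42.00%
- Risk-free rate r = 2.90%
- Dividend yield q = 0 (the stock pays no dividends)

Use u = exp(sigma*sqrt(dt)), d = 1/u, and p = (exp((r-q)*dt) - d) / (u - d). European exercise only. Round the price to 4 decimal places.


dt = T/N = 0.666667
u = exp(sigma*sqrt(dt)) = 1.409068; d = 1/u = 0.709689
p = (exp((r-q)*dt) - d) / (u - d) = 0.443011
Discount per step: exp(-r*dt) = 0.980852
Stock lattice S(k, i) with i counting down-moves:
  k=0: S(0,0) = 26.6700
  k=1: S(1,0) = 37.5798; S(1,1) = 18.9274
  k=2: S(2,0) = 52.9526; S(2,1) = 26.6700; S(2,2) = 13.4326
  k=3: S(3,0) = 74.6138; S(3,1) = 37.5798; S(3,2) = 18.9274; S(3,3) = 9.5329
Terminal payoffs V(N, i) = max(K - S_T, 0):
  V(3,0) = 0.000000; V(3,1) = 0.000000; V(3,2) = 5.282597; V(3,3) = 14.677055
Backward induction: V(k, i) = exp(-r*dt) * [p * V(k+1, i) + (1-p) * V(k+1, i+1)].
  V(2,0) = exp(-r*dt) * [p*0.000000 + (1-p)*0.000000] = 0.000000
  V(2,1) = exp(-r*dt) * [p*0.000000 + (1-p)*5.282597] = 2.886010
  V(2,2) = exp(-r*dt) * [p*5.282597 + (1-p)*14.677055] = 10.313868
  V(1,0) = exp(-r*dt) * [p*0.000000 + (1-p)*2.886010] = 1.576697
  V(1,1) = exp(-r*dt) * [p*2.886010 + (1-p)*10.313868] = 6.888768
  V(0,0) = exp(-r*dt) * [p*1.576697 + (1-p)*6.888768] = 4.448620

Answer: Price = V(0,0) = 4.4486


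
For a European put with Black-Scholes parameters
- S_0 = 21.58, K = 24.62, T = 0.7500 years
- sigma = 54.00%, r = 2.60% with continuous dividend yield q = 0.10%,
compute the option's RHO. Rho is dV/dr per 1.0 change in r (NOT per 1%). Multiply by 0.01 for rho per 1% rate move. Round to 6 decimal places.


d1 = -0.0078950745; d2 = -0.4755487925
phi(d1) = 0.3989298471; exp(-qT) = 0.9992502812; exp(-rT) = 0.9806888952
N(-d2) = 0.6828020678
Rho = -K*T*exp(-rT)*N(-d2) = -24.6200 * 0.7500 * 0.9806888952 * 0.6828020678 = -12.364467

Answer: Rho = -12.364467


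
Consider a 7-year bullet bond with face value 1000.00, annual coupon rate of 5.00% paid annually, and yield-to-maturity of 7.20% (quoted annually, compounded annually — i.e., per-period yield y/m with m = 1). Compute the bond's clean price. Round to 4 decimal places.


Coupon per period c = face * coupon_rate / m = 50.000000
Periods per year m = 1; per-period yield y/m = 0.072000
Number of cashflows N = 7
Cashflows (t years, CF_t, discount factor 1/(1+y/m)^(m*t), PV):
  t = 1.0000: CF_t = 50.000000, DF = 0.932836, PV = 46.641791
  t = 2.0000: CF_t = 50.000000, DF = 0.870183, PV = 43.509133
  t = 3.0000: CF_t = 50.000000, DF = 0.811738, PV = 40.586878
  t = 4.0000: CF_t = 50.000000, DF = 0.757218, PV = 37.860894
  t = 5.0000: CF_t = 50.000000, DF = 0.706360, PV = 35.317998
  t = 6.0000: CF_t = 50.000000, DF = 0.658918, PV = 32.945894
  t = 7.0000: CF_t = 1050.000000, DF = 0.614662, PV = 645.395305
Price P = sum_t PV_t = 882.257893

Answer: Price = 882.2579


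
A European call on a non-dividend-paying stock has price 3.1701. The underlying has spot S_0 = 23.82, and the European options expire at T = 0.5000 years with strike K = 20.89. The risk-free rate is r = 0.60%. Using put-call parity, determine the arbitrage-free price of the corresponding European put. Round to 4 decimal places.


Put-call parity: C - P = S_0 * exp(-qT) - K * exp(-rT).
S_0 * exp(-qT) = 23.8200 * 1.00000000 = 23.82000000
K * exp(-rT) = 20.8900 * 0.99700450 = 20.82742391
P = C - S*exp(-qT) + K*exp(-rT)
P = 3.1701 - 23.82000000 + 20.82742391 = 0.1775

Answer: Put price = 0.1775


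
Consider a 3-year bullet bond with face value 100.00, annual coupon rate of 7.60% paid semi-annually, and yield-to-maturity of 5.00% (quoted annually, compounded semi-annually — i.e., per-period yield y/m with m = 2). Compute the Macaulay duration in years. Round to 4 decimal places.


Answer: Macaulay duration = 2.7488 years

Derivation:
Coupon per period c = face * coupon_rate / m = 3.800000
Periods per year m = 2; per-period yield y/m = 0.025000
Number of cashflows N = 6
Cashflows (t years, CF_t, discount factor 1/(1+y/m)^(m*t), PV):
  t = 0.5000: CF_t = 3.800000, DF = 0.975610, PV = 3.707317
  t = 1.0000: CF_t = 3.800000, DF = 0.951814, PV = 3.616895
  t = 1.5000: CF_t = 3.800000, DF = 0.928599, PV = 3.528678
  t = 2.0000: CF_t = 3.800000, DF = 0.905951, PV = 3.442612
  t = 2.5000: CF_t = 3.800000, DF = 0.883854, PV = 3.358646
  t = 3.0000: CF_t = 103.800000, DF = 0.862297, PV = 89.506415
Price P = sum_t PV_t = 107.160563
Macaulay numerator sum_t t * PV_t:
  t * PV_t at t = 0.5000: 1.853659
  t * PV_t at t = 1.0000: 3.616895
  t * PV_t at t = 1.5000: 5.293017
  t * PV_t at t = 2.0000: 6.885225
  t * PV_t at t = 2.5000: 8.396616
  t * PV_t at t = 3.0000: 268.519244
Macaulay duration D = (sum_t t * PV_t) / P = 294.564655 / 107.160563 = 2.748816


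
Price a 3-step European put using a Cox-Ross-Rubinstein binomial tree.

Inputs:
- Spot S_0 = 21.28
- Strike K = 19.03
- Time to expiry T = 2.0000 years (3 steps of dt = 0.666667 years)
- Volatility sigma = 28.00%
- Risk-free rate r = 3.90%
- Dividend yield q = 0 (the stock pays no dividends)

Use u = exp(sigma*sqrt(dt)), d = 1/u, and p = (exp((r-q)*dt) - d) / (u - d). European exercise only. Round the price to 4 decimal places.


Answer: Price = V(0,0) = 1.6876

Derivation:
dt = T/N = 0.666667
u = exp(sigma*sqrt(dt)) = 1.256863; d = 1/u = 0.795632
p = (exp((r-q)*dt) - d) / (u - d) = 0.500203
Discount per step: exp(-r*dt) = 0.974335
Stock lattice S(k, i) with i counting down-moves:
  k=0: S(0,0) = 21.2800
  k=1: S(1,0) = 26.7460; S(1,1) = 16.9310
  k=2: S(2,0) = 33.6161; S(2,1) = 21.2800; S(2,2) = 13.4709
  k=3: S(3,0) = 42.2509; S(3,1) = 26.7460; S(3,2) = 16.9310; S(3,3) = 10.7178
Terminal payoffs V(N, i) = max(K - S_T, 0):
  V(3,0) = 0.000000; V(3,1) = 0.000000; V(3,2) = 2.098960; V(3,3) = 8.312150
Backward induction: V(k, i) = exp(-r*dt) * [p * V(k+1, i) + (1-p) * V(k+1, i+1)].
  V(2,0) = exp(-r*dt) * [p*0.000000 + (1-p)*0.000000] = 0.000000
  V(2,1) = exp(-r*dt) * [p*0.000000 + (1-p)*2.098960] = 1.022130
  V(2,2) = exp(-r*dt) * [p*2.098960 + (1-p)*8.312150] = 5.070727
  V(1,0) = exp(-r*dt) * [p*0.000000 + (1-p)*1.022130] = 0.497747
  V(1,1) = exp(-r*dt) * [p*1.022130 + (1-p)*5.070727] = 2.967442
  V(0,0) = exp(-r*dt) * [p*0.497747 + (1-p)*2.967442] = 1.687639


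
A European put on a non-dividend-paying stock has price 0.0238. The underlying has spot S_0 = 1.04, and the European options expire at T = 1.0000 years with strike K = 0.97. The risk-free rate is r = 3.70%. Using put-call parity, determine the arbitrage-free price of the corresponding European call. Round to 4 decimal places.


Put-call parity: C - P = S_0 * exp(-qT) - K * exp(-rT).
S_0 * exp(-qT) = 1.0400 * 1.00000000 = 1.04000000
K * exp(-rT) = 0.9700 * 0.96367614 = 0.93476585
C = P + S*exp(-qT) - K*exp(-rT)
C = 0.0238 + 1.04000000 - 0.93476585 = 0.1290

Answer: Call price = 0.1290
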